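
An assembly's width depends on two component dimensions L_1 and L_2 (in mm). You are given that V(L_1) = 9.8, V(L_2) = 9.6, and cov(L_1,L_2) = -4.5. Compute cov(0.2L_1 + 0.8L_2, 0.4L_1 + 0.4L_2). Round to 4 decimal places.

cov(0.2L_1 + 0.8L_2, 0.4L_1 + 0.4L_2) = (0.2)(0.4)V(L_1) + (0.8)(0.4)V(L_2) + [(0.2)(0.4) + (0.8)(0.4)]cov(L_1,L_2)
= 0.08·9.8 + 0.32·9.6 + 0.4·-4.5 = 2.056

2.0560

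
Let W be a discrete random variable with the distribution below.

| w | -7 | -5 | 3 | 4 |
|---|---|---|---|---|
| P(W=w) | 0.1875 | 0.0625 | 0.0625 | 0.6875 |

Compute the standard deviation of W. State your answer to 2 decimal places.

4.54

E[W] = (-7)(0.1875) + (-5)(0.0625) + (3)(0.0625) + (4)(0.6875) = 1.3125
E[W²] = (-7)²(0.1875) + (-5)²(0.0625) + (3)²(0.0625) + (4)²(0.6875) = 22.3125
Var(W) = E[W²] − (E[W])² = 22.3125 − (1.3125)² = 20.58984375
SD(W) = √20.58984375 ≈ 4.54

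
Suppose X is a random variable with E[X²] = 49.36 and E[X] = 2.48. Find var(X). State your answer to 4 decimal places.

var(X) = 49.36 − (2.48)² = 43.2096

43.2096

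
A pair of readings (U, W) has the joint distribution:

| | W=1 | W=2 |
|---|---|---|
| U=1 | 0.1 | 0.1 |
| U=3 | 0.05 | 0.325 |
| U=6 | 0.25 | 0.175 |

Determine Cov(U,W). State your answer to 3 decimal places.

-0.200

E[U] = 3.875,  E[W] = 1.6
E[UW] = 6
Cov(U,W) = E[UW] − E[U]E[W] = 6 − (3.875)(1.6) = -0.2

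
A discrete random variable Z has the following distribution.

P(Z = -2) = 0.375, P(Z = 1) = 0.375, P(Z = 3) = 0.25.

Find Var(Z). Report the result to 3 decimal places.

E[Z] = (-2)(0.375) + (1)(0.375) + (3)(0.25) = 0.375
E[Z²] = (-2)²(0.375) + (1)²(0.375) + (3)²(0.25) = 4.125
Var(Z) = E[Z²] − (E[Z])² = 4.125 − (0.375)² = 3.984375

3.984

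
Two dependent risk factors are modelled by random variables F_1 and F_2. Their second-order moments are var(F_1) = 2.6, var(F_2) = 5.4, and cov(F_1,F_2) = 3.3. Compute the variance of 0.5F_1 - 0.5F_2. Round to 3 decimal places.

var(0.5F_1 - 0.5F_2) = (0.5)²·var(F_1) + (-0.5)²·var(F_2) + 2·(0.5)·(-0.5)·cov(F_1,F_2)
= 0.25·2.6 + 0.25·5.4 + -0.5·3.3 = 0.35

0.350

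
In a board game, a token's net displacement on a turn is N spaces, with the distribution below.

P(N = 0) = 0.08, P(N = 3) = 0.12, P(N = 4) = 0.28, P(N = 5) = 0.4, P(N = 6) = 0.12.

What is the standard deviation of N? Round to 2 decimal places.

1.50

E[N] = (0)(0.08) + (3)(0.12) + (4)(0.28) + (5)(0.4) + (6)(0.12) = 4.2
E[N²] = (0)²(0.08) + (3)²(0.12) + (4)²(0.28) + (5)²(0.4) + (6)²(0.12) = 19.88
Var(N) = E[N²] − (E[N])² = 19.88 − (4.2)² = 2.24
σ(N) = √2.24 ≈ 1.50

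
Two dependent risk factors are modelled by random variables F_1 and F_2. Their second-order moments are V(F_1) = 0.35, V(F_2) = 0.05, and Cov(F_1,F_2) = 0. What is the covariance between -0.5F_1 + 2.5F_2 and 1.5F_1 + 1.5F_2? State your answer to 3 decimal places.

Cov(-0.5F_1 + 2.5F_2, 1.5F_1 + 1.5F_2) = (-0.5)(1.5)V(F_1) + (2.5)(1.5)V(F_2) + [(-0.5)(1.5) + (2.5)(1.5)]Cov(F_1,F_2)
= -0.75·0.35 + 3.75·0.05 + 3·0 = -0.075

-0.075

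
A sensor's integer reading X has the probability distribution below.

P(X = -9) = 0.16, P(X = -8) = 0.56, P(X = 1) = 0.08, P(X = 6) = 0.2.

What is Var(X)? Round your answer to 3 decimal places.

E[X] = (-9)(0.16) + (-8)(0.56) + (1)(0.08) + (6)(0.2) = -4.64
E[X²] = (-9)²(0.16) + (-8)²(0.56) + (1)²(0.08) + (6)²(0.2) = 56.08
Var(X) = E[X²] − (E[X])² = 56.08 − (-4.64)² = 34.5504

34.550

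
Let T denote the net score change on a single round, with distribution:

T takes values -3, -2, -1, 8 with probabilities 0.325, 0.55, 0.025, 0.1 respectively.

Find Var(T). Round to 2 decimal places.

9.86

E[T] = (-3)(0.325) + (-2)(0.55) + (-1)(0.025) + (8)(0.1) = -1.3
E[T²] = (-3)²(0.325) + (-2)²(0.55) + (-1)²(0.025) + (8)²(0.1) = 11.55
Var(T) = E[T²] − (E[T])² = 11.55 − (-1.3)² = 9.86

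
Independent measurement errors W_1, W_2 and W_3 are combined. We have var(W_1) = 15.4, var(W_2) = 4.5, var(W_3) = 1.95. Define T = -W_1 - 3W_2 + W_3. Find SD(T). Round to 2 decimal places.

By independence, var(T) = (-1)²var(W_1) + (-3)²var(W_2) + (1)²var(W_3)
= (-1)²·15.4 + (-3)²·4.5 + (1)²·1.95 = 57.85
SD(T) = √57.85 ≈ 7.61

7.61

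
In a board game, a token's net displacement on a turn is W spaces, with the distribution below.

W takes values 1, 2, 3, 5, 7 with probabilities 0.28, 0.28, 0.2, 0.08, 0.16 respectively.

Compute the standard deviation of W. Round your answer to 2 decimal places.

E[W] = (1)(0.28) + (2)(0.28) + (3)(0.2) + (5)(0.08) + (7)(0.16) = 2.96
E[W²] = (1)²(0.28) + (2)²(0.28) + (3)²(0.2) + (5)²(0.08) + (7)²(0.16) = 13.04
Var(W) = E[W²] − (E[W])² = 13.04 − (2.96)² = 4.2784
sd(W) = √4.2784 ≈ 2.07

2.07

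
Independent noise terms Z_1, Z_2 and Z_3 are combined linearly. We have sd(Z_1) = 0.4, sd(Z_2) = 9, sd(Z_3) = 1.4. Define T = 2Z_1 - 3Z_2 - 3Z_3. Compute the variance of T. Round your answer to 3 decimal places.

Var(Z_1) = 0.16, Var(Z_2) = 81, Var(Z_3) = 1.96
By independence, Var(T) = (2)²Var(Z_1) + (-3)²Var(Z_2) + (-3)²Var(Z_3)
= (2)²·0.16 + (-3)²·81 + (-3)²·1.96 = 747.28

747.280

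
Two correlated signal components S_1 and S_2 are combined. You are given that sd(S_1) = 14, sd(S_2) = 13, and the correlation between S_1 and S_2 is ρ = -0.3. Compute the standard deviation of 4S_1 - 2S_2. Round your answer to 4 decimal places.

68.4514

V(S_1) = (14)² = 196;  V(S_2) = (13)² = 169
Cov(S_1,S_2) = ρ·sd(S_1)·sd(S_2) = -0.3·14·13 = -54.6
V(4S_1 - 2S_2) = (4)²·V(S_1) + (-2)²·V(S_2) + 2·(4)·(-2)·Cov(S_1,S_2)
= 16·196 + 4·169 + -16·-54.6 = 4685.6
sd(4S_1 - 2S_2) = √4685.6 ≈ 68.4514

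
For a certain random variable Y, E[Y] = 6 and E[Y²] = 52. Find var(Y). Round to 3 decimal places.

var(Y) = 52 − (6)² = 16

16.000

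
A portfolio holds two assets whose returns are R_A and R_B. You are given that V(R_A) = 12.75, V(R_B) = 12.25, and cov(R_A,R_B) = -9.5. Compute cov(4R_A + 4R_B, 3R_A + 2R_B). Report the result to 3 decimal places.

61.000

cov(4R_A + 4R_B, 3R_A + 2R_B) = (4)(3)V(R_A) + (4)(2)V(R_B) + [(4)(2) + (4)(3)]cov(R_A,R_B)
= 12·12.75 + 8·12.25 + 20·-9.5 = 61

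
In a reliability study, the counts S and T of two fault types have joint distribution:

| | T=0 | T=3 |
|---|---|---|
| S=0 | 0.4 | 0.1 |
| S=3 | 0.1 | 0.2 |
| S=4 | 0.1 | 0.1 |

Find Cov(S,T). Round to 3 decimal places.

E[S] = 1.7,  E[T] = 1.2
E[ST] = 3
Cov(S,T) = E[ST] − E[S]E[T] = 3 − (1.7)(1.2) = 0.96

0.960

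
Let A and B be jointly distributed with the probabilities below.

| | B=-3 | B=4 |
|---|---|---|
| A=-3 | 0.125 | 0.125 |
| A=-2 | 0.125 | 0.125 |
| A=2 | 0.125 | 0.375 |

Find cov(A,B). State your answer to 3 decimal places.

1.969

E[A] = -0.25,  E[B] = 1.375
E[AB] = 1.625
cov(A,B) = E[AB] − E[A]E[B] = 1.625 − (-0.25)(1.375) = 1.96875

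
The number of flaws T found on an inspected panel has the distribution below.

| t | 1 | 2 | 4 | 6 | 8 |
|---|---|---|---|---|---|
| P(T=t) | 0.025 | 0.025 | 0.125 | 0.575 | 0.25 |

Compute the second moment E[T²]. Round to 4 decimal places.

38.8250

E[T²] = (1)²(0.025) + (2)²(0.025) + (4)²(0.125) + (6)²(0.575) + (8)²(0.25) = 38.825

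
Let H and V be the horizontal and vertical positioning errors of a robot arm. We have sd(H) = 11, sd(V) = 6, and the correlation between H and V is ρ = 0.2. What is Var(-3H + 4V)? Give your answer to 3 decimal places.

1348.200

Var(H) = (11)² = 121;  Var(V) = (6)² = 36
Cov(H,V) = ρ·sd(H)·sd(V) = 0.2·11·6 = 13.2
Var(-3H + 4V) = (-3)²·Var(H) + (4)²·Var(V) + 2·(-3)·(4)·Cov(H,V)
= 9·121 + 16·36 + -24·13.2 = 1348.2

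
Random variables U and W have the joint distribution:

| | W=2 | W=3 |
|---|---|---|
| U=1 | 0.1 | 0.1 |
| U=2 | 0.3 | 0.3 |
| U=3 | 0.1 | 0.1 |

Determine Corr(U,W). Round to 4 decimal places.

E[U] = 2,  E[W] = 2.5
E[UW] = 5
cov(U,W) = E[UW] − E[U]E[W] = 5 − (2)(2.5) = 0
V(U) = 0.4,  V(W) = 0.25
ρ = 0 / √(0.4·0.25) ≈ 0.0000

0.0000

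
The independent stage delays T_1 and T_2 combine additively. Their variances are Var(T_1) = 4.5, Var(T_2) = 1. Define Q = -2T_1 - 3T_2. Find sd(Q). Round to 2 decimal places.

5.20

By independence, Var(Q) = (-2)²Var(T_1) + (-3)²Var(T_2)
= (-2)²·4.5 + (-3)²·1 = 27
sd(Q) = √27 ≈ 5.20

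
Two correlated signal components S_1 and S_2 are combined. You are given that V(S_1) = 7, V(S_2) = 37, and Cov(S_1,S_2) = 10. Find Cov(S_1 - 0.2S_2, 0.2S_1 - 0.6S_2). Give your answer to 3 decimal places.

-0.560

Cov(S_1 - 0.2S_2, 0.2S_1 - 0.6S_2) = (1)(0.2)V(S_1) + (-0.2)(-0.6)V(S_2) + [(1)(-0.6) + (-0.2)(0.2)]Cov(S_1,S_2)
= 0.2·7 + 0.12·37 + -0.64·10 = -0.56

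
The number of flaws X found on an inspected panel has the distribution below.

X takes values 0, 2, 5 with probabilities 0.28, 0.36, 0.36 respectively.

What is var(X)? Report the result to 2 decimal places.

4.09

E[X] = (0)(0.28) + (2)(0.36) + (5)(0.36) = 2.52
E[X²] = (0)²(0.28) + (2)²(0.36) + (5)²(0.36) = 10.44
var(X) = E[X²] − (E[X])² = 10.44 − (2.52)² = 4.0896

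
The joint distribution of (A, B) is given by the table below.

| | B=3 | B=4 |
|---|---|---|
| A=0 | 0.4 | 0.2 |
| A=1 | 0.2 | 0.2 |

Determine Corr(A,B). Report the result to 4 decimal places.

E[A] = 0.4,  E[B] = 3.4
E[AB] = 1.4
Cov(A,B) = E[AB] − E[A]E[B] = 1.4 − (0.4)(3.4) = 0.04
var(A) = 0.24,  var(B) = 0.24
ρ = 0.04 / √(0.24·0.24) ≈ 0.1667

0.1667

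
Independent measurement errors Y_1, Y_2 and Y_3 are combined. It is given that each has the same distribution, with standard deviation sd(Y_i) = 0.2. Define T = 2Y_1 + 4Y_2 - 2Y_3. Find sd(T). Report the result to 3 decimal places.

var(Y_i) = (0.2)² = 0.04
By independence, var(T) = (2)²var(Y_1) + (4)²var(Y_2) + (-2)²var(Y_3)
= (2)²·0.04 + (4)²·0.04 + (-2)²·0.04 = 0.96
sd(T) = √0.96 ≈ 0.980

0.980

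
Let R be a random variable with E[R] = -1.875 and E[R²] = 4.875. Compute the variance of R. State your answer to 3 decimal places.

1.359

Var(R) = 4.875 − (-1.875)² = 1.359375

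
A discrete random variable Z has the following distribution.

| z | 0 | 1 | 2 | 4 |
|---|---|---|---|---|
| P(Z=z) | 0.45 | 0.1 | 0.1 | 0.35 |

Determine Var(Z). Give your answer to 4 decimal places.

E[Z] = (0)(0.45) + (1)(0.1) + (2)(0.1) + (4)(0.35) = 1.7
E[Z²] = (0)²(0.45) + (1)²(0.1) + (2)²(0.1) + (4)²(0.35) = 6.1
Var(Z) = E[Z²] − (E[Z])² = 6.1 − (1.7)² = 3.21

3.2100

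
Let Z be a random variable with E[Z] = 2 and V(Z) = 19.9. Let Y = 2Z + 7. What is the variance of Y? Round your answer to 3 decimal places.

V(2Z + 7) = (2)²·V(Z) = 4·19.9 = 79.6

79.600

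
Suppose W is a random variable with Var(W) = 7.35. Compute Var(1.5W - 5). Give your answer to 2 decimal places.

16.54

Var(1.5W - 5) = (1.5)²·Var(W) = 2.25·7.35 = 16.5375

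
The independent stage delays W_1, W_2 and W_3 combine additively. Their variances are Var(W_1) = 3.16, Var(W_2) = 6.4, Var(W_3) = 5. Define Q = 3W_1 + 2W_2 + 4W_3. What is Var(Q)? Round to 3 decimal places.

134.040

By independence, Var(Q) = (3)²Var(W_1) + (2)²Var(W_2) + (4)²Var(W_3)
= (3)²·3.16 + (2)²·6.4 + (4)²·5 = 134.04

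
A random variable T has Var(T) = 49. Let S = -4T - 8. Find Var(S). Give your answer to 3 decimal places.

784.000

Var(-4T - 8) = (-4)²·Var(T) = 16·49 = 784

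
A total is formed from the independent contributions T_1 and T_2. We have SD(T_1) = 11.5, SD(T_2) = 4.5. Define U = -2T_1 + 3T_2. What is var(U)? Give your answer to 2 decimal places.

var(T_1) = 132.25, var(T_2) = 20.25
By independence, var(U) = (-2)²var(T_1) + (3)²var(T_2)
= (-2)²·132.25 + (3)²·20.25 = 711.25

711.25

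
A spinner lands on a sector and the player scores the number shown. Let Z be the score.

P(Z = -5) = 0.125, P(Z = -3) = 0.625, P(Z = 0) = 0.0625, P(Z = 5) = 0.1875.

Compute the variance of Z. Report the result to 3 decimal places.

10.996

E[Z] = (-5)(0.125) + (-3)(0.625) + (0)(0.0625) + (5)(0.1875) = -1.5625
E[Z²] = (-5)²(0.125) + (-3)²(0.625) + (0)²(0.0625) + (5)²(0.1875) = 13.4375
Var(Z) = E[Z²] − (E[Z])² = 13.4375 − (-1.5625)² = 10.99609375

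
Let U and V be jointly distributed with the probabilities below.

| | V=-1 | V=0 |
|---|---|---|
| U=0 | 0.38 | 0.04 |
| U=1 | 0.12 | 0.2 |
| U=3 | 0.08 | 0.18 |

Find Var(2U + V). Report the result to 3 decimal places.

7.156

E[U] = 1.1,  E[V] = -0.58,  E[UV] = -0.36
Var(U) = 2.66 − (1.1)² = 1.45;  Var(V) = 0.58 − (-0.58)² = 0.2436
Cov(U,V) = -0.36 − (1.1)(-0.58) = 0.278
Var(2U + V) = (2)²·1.45 + (1)²·0.2436 + 2·(2)·(1)·0.278 = 7.1556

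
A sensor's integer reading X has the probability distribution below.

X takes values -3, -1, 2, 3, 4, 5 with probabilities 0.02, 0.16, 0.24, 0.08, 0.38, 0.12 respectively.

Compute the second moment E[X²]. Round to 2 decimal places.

E[X²] = (-3)²(0.02) + (-1)²(0.16) + (2)²(0.24) + (3)²(0.08) + (4)²(0.38) + (5)²(0.12) = 11.1

11.10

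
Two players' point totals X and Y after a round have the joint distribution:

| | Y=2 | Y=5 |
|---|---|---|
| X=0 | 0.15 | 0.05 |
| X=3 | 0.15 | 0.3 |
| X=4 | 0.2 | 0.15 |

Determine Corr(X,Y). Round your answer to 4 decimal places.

E[X] = 2.75,  E[Y] = 3.5
E[XY] = 10
Cov(X,Y) = E[XY] − E[X]E[Y] = 10 − (2.75)(3.5) = 0.375
var(X) = 2.0875,  var(Y) = 2.25
ρ = 0.375 / √(2.0875·2.25) ≈ 0.1730

0.1730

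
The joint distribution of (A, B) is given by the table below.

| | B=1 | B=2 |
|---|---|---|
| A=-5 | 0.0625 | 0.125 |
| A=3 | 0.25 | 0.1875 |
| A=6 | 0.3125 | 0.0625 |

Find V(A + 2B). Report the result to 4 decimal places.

13.4844

E[A] = 2.625,  E[B] = 1.375,  E[AB] = 2.9375
V(A) = 22.125 − (2.625)² = 15.234375;  V(B) = 2.125 − (1.375)² = 0.234375
Cov(A,B) = 2.9375 − (2.625)(1.375) = -0.671875
V(A + 2B) = (1)²·15.234375 + (2)²·0.234375 + 2·(1)·(2)·-0.671875 = 13.484375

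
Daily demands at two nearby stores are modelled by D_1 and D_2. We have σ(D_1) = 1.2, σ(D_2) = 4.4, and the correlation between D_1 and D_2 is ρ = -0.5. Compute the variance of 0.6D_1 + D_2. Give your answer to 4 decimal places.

16.7104

Var(D_1) = (1.2)² = 1.44;  Var(D_2) = (4.4)² = 19.36
Cov(D_1,D_2) = ρ·σ(D_1)·σ(D_2) = -0.5·1.2·4.4 = -2.64
Var(0.6D_1 + D_2) = (0.6)²·Var(D_1) + (1)²·Var(D_2) + 2·(0.6)·(1)·Cov(D_1,D_2)
= 0.36·1.44 + 1·19.36 + 1.2·-2.64 = 16.7104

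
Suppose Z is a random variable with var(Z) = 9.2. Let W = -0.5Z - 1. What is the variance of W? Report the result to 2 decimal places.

var(-0.5Z - 1) = (-0.5)²·var(Z) = 0.25·9.2 = 2.3

2.30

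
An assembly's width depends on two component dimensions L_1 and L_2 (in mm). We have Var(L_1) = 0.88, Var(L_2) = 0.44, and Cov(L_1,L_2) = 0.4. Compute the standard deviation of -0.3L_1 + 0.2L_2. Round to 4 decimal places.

0.2209

Var(-0.3L_1 + 0.2L_2) = (-0.3)²·Var(L_1) + (0.2)²·Var(L_2) + 2·(-0.3)·(0.2)·Cov(L_1,L_2)
= 0.09·0.88 + 0.04·0.44 + -0.12·0.4 = 0.0488
SD(-0.3L_1 + 0.2L_2) = √0.0488 ≈ 0.2209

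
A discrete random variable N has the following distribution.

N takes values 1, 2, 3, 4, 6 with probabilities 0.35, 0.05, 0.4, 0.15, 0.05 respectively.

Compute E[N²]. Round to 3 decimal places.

E[N²] = (1)²(0.35) + (2)²(0.05) + (3)²(0.4) + (4)²(0.15) + (6)²(0.05) = 8.35

8.350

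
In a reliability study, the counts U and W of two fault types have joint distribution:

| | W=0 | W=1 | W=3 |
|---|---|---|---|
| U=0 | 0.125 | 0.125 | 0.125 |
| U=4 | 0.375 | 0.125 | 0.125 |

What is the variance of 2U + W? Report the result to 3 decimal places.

E[U] = 2.5,  E[W] = 1,  E[UW] = 2
var(U) = 10 − (2.5)² = 3.75;  var(W) = 2.5 − (1)² = 1.5
Cov(U,W) = 2 − (2.5)(1) = -0.5
var(2U + W) = (2)²·3.75 + (1)²·1.5 + 2·(2)·(1)·-0.5 = 14.5

14.500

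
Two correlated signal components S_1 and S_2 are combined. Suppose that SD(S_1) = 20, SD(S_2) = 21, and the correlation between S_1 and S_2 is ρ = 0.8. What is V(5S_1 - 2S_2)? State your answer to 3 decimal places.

V(S_1) = (20)² = 400;  V(S_2) = (21)² = 441
Cov(S_1,S_2) = ρ·SD(S_1)·SD(S_2) = 0.8·20·21 = 336
V(5S_1 - 2S_2) = (5)²·V(S_1) + (-2)²·V(S_2) + 2·(5)·(-2)·Cov(S_1,S_2)
= 25·400 + 4·441 + -20·336 = 5044

5044.000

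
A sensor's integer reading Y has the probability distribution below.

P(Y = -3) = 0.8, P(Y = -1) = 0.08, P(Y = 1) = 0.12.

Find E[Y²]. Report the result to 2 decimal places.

E[Y²] = (-3)²(0.8) + (-1)²(0.08) + (1)²(0.12) = 7.4

7.40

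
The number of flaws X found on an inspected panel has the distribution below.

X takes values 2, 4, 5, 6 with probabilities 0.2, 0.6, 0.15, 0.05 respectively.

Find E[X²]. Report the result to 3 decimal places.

15.950

E[X²] = (2)²(0.2) + (4)²(0.6) + (5)²(0.15) + (6)²(0.05) = 15.95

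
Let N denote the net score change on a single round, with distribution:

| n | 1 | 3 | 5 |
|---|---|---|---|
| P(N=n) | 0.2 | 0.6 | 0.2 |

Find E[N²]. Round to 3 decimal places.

10.600

E[N²] = (1)²(0.2) + (3)²(0.6) + (5)²(0.2) = 10.6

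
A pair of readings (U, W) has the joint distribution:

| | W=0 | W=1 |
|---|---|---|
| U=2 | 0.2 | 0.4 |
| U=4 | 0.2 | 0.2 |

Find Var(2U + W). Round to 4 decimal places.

E[U] = 2.8,  E[W] = 0.6,  E[UW] = 1.6
Var(U) = 8.8 − (2.8)² = 0.96;  Var(W) = 0.6 − (0.6)² = 0.24
Cov(U,W) = 1.6 − (2.8)(0.6) = -0.08
Var(2U + W) = (2)²·0.96 + (1)²·0.24 + 2·(2)·(1)·-0.08 = 3.76

3.7600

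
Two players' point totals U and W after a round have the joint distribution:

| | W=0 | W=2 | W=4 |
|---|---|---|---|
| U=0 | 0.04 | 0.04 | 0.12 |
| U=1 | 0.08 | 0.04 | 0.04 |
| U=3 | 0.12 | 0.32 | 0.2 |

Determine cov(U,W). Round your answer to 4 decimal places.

E[U] = 2.08,  E[W] = 2.24
E[UW] = 4.56
cov(U,W) = E[UW] − E[U]E[W] = 4.56 − (2.08)(2.24) = -0.0992

-0.0992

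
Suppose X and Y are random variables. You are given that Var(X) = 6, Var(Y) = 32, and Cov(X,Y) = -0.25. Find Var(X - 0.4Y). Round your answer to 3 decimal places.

Var(X - 0.4Y) = (1)²·Var(X) + (-0.4)²·Var(Y) + 2·(1)·(-0.4)·Cov(X,Y)
= 1·6 + 0.16·32 + -0.8·-0.25 = 11.32

11.320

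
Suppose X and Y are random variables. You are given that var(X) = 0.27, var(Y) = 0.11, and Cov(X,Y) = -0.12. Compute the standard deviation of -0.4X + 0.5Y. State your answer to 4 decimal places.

0.3445

var(-0.4X + 0.5Y) = (-0.4)²·var(X) + (0.5)²·var(Y) + 2·(-0.4)·(0.5)·Cov(X,Y)
= 0.16·0.27 + 0.25·0.11 + -0.4·-0.12 = 0.1187
σ(-0.4X + 0.5Y) = √0.1187 ≈ 0.3445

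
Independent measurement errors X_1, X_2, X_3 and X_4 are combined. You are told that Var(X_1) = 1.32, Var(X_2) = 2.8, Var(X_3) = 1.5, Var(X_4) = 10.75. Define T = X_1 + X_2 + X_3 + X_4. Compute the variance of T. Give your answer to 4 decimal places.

By independence, Var(T) = (1)²Var(X_1) + (1)²Var(X_2) + (1)²Var(X_3) + (1)²Var(X_4)
= (1)²·1.32 + (1)²·2.8 + (1)²·1.5 + (1)²·10.75 = 16.37

16.3700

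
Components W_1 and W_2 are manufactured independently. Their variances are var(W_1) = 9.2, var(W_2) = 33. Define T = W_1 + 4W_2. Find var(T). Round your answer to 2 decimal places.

537.20

By independence, var(T) = (1)²var(W_1) + (4)²var(W_2)
= (1)²·9.2 + (4)²·33 = 537.2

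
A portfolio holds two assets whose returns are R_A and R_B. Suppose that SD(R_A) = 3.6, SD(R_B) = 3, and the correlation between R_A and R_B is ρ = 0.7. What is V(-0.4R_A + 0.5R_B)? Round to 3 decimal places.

V(R_A) = (3.6)² = 12.96;  V(R_B) = (3)² = 9
Cov(R_A,R_B) = ρ·SD(R_A)·SD(R_B) = 0.7·3.6·3 = 7.56
V(-0.4R_A + 0.5R_B) = (-0.4)²·V(R_A) + (0.5)²·V(R_B) + 2·(-0.4)·(0.5)·Cov(R_A,R_B)
= 0.16·12.96 + 0.25·9 + -0.4·7.56 = 1.2996

1.300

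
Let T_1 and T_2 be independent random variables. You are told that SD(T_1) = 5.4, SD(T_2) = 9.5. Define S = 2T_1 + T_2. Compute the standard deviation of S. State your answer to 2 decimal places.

14.38

var(T_1) = 29.16, var(T_2) = 90.25
By independence, var(S) = (2)²var(T_1) + (1)²var(T_2)
= (2)²·29.16 + (1)²·90.25 = 206.89
SD(S) = √206.89 ≈ 14.38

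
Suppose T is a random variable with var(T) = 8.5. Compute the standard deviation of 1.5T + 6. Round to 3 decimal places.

4.373

var(1.5T + 6) = (1.5)²·8.5 = 19.125
sd(1.5T + 6) = √19.125 ≈ 4.373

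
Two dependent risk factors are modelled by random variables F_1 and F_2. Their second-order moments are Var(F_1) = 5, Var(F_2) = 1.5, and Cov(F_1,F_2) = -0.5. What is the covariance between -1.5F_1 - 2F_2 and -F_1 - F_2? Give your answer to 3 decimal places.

Cov(-1.5F_1 - 2F_2, -F_1 - F_2) = (-1.5)(-1)Var(F_1) + (-2)(-1)Var(F_2) + [(-1.5)(-1) + (-2)(-1)]Cov(F_1,F_2)
= 1.5·5 + 2·1.5 + 3.5·-0.5 = 8.75

8.750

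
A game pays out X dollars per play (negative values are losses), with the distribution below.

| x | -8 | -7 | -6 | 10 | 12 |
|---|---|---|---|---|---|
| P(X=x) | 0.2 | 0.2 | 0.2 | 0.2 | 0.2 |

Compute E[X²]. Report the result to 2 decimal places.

78.60

E[X²] = (-8)²(0.2) + (-7)²(0.2) + (-6)²(0.2) + (10)²(0.2) + (12)²(0.2) = 78.6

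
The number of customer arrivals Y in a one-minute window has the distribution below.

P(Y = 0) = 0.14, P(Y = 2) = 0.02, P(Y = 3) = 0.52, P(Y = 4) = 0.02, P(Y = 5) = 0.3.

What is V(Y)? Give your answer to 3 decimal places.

2.468

E[Y] = (0)(0.14) + (2)(0.02) + (3)(0.52) + (4)(0.02) + (5)(0.3) = 3.18
E[Y²] = (0)²(0.14) + (2)²(0.02) + (3)²(0.52) + (4)²(0.02) + (5)²(0.3) = 12.58
V(Y) = E[Y²] − (E[Y])² = 12.58 − (3.18)² = 2.4676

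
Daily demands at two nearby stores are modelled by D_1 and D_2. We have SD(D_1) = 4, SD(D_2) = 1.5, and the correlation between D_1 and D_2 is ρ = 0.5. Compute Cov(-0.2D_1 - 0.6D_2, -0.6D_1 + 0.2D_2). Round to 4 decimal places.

var(D_1) = (4)² = 16;  var(D_2) = (1.5)² = 2.25
Cov(D_1,D_2) = ρ·SD(D_1)·SD(D_2) = 0.5·4·1.5 = 3
Cov(-0.2D_1 - 0.6D_2, -0.6D_1 + 0.2D_2) = (-0.2)(-0.6)var(D_1) + (-0.6)(0.2)var(D_2) + [(-0.2)(0.2) + (-0.6)(-0.6)]Cov(D_1,D_2)
= 0.12·16 + -0.12·2.25 + 0.32·3 = 2.61

2.6100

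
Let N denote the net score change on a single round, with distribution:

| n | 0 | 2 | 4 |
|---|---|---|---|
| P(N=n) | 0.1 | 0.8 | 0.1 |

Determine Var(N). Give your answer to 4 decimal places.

0.8000

E[N] = (0)(0.1) + (2)(0.8) + (4)(0.1) = 2
E[N²] = (0)²(0.1) + (2)²(0.8) + (4)²(0.1) = 4.8
Var(N) = E[N²] − (E[N])² = 4.8 − (2)² = 0.8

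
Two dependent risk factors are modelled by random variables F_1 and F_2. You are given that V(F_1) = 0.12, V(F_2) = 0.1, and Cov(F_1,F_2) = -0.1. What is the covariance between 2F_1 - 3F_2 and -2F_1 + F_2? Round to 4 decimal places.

Cov(2F_1 - 3F_2, -2F_1 + F_2) = (2)(-2)V(F_1) + (-3)(1)V(F_2) + [(2)(1) + (-3)(-2)]Cov(F_1,F_2)
= -4·0.12 + -3·0.1 + 8·-0.1 = -1.58

-1.5800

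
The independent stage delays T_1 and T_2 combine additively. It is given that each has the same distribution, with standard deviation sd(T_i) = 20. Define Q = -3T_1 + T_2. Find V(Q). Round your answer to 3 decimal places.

V(T_i) = (20)² = 400
By independence, V(Q) = (-3)²V(T_1) + (1)²V(T_2)
= (-3)²·400 + (1)²·400 = 4000

4000.000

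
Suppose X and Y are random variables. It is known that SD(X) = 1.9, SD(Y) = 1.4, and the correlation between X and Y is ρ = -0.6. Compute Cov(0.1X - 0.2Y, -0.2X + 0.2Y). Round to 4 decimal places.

Var(X) = (1.9)² = 3.61;  Var(Y) = (1.4)² = 1.96
Cov(X,Y) = ρ·SD(X)·SD(Y) = -0.6·1.9·1.4 = -1.596
Cov(0.1X - 0.2Y, -0.2X + 0.2Y) = (0.1)(-0.2)Var(X) + (-0.2)(0.2)Var(Y) + [(0.1)(0.2) + (-0.2)(-0.2)]Cov(X,Y)
= -0.02·3.61 + -0.04·1.96 + 0.06·-1.596 = -0.24636

-0.2464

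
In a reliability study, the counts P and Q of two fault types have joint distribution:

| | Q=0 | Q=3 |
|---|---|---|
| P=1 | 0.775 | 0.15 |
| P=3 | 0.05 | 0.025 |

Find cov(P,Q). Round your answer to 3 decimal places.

E[P] = 1.15,  E[Q] = 0.525
E[PQ] = 0.675
cov(P,Q) = E[PQ] − E[P]E[Q] = 0.675 − (1.15)(0.525) = 0.07125

0.071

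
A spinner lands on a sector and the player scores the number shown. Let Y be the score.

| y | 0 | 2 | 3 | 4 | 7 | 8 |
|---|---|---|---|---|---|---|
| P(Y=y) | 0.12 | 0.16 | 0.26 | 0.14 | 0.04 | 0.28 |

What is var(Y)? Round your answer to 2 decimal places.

7.63

E[Y] = (0)(0.12) + (2)(0.16) + (3)(0.26) + (4)(0.14) + (7)(0.04) + (8)(0.28) = 4.18
E[Y²] = (0)²(0.12) + (2)²(0.16) + (3)²(0.26) + (4)²(0.14) + (7)²(0.04) + (8)²(0.28) = 25.1
var(Y) = E[Y²] − (E[Y])² = 25.1 − (4.18)² = 7.6276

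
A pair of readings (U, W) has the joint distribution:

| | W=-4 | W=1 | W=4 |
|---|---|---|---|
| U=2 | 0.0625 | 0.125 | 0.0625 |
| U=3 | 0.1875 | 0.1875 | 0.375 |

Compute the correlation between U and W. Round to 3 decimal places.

E[U] = 2.75,  E[W] = 1.0625
E[UW] = 3.0625
Cov(U,W) = E[UW] − E[U]E[W] = 3.0625 − (2.75)(1.0625) = 0.140625
V(U) = 0.1875,  V(W) = 10.18359375
ρ = 0.140625 / √(0.1875·10.18359375) ≈ 0.102

0.102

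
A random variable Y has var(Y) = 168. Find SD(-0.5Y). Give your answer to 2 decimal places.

6.48

var(-0.5Y) = (-0.5)²·168 = 42
SD(-0.5Y) = √42 ≈ 6.48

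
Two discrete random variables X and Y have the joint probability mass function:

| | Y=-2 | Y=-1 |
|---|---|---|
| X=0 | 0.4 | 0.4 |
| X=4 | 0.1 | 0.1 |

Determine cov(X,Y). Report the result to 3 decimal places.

E[X] = 0.8,  E[Y] = -1.5
E[XY] = -1.2
cov(X,Y) = E[XY] − E[X]E[Y] = -1.2 − (0.8)(-1.5) = 0

0.000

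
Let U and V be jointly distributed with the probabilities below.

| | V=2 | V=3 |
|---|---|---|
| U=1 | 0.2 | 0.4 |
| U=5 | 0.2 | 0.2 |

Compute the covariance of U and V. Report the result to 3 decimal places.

-0.160

E[U] = 2.6,  E[V] = 2.6
E[UV] = 6.6
Cov(U,V) = E[UV] − E[U]E[V] = 6.6 − (2.6)(2.6) = -0.16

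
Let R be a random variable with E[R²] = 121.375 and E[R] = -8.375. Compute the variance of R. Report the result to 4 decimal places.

51.2344

Var(R) = 121.375 − (-8.375)² = 51.234375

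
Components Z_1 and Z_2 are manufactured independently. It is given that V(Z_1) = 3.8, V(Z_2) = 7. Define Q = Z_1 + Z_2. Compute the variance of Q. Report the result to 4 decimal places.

By independence, V(Q) = (1)²V(Z_1) + (1)²V(Z_2)
= (1)²·3.8 + (1)²·7 = 10.8

10.8000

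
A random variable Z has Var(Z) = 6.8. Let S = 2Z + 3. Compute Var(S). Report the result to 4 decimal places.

Var(2Z + 3) = (2)²·Var(Z) = 4·6.8 = 27.2

27.2000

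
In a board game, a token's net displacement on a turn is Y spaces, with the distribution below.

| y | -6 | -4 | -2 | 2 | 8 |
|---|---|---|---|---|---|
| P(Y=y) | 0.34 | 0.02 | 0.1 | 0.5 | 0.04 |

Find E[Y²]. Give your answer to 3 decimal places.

E[Y²] = (-6)²(0.34) + (-4)²(0.02) + (-2)²(0.1) + (2)²(0.5) + (8)²(0.04) = 17.52

17.520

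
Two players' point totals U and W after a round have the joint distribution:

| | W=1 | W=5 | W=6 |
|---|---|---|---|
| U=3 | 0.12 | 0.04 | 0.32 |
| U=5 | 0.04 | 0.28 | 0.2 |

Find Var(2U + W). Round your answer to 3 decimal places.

7.878

E[U] = 4.04,  E[W] = 4.88,  E[UW] = 19.92
Var(U) = 17.32 − (4.04)² = 0.9984;  Var(W) = 26.88 − (4.88)² = 3.0656
Cov(U,W) = 19.92 − (4.04)(4.88) = 0.2048
Var(2U + W) = (2)²·0.9984 + (1)²·3.0656 + 2·(2)·(1)·0.2048 = 7.8784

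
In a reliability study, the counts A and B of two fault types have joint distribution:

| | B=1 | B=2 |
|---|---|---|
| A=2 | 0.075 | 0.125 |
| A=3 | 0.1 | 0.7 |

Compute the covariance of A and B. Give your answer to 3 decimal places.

E[A] = 2.8,  E[B] = 1.825
E[AB] = 5.15
cov(A,B) = E[AB] − E[A]E[B] = 5.15 − (2.8)(1.825) = 0.04

0.040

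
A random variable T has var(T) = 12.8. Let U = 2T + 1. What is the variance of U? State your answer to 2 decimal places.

var(2T + 1) = (2)²·var(T) = 4·12.8 = 51.2

51.20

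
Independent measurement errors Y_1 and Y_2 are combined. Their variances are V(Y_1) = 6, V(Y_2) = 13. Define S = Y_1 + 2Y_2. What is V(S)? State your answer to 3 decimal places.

58.000

By independence, V(S) = (1)²V(Y_1) + (2)²V(Y_2)
= (1)²·6 + (2)²·13 = 58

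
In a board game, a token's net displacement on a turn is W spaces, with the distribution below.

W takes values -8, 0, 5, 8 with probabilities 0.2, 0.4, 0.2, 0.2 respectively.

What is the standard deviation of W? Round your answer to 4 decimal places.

E[W] = (-8)(0.2) + (0)(0.4) + (5)(0.2) + (8)(0.2) = 1
E[W²] = (-8)²(0.2) + (0)²(0.4) + (5)²(0.2) + (8)²(0.2) = 30.6
Var(W) = E[W²] − (E[W])² = 30.6 − (1)² = 29.6
SD(W) = √29.6 ≈ 5.4406

5.4406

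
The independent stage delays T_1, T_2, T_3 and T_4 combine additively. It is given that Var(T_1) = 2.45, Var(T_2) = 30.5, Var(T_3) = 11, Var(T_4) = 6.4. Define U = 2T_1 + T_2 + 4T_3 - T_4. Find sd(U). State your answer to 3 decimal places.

By independence, Var(U) = (2)²Var(T_1) + (1)²Var(T_2) + (4)²Var(T_3) + (-1)²Var(T_4)
= (2)²·2.45 + (1)²·30.5 + (4)²·11 + (-1)²·6.4 = 222.7
sd(U) = √222.7 ≈ 14.923

14.923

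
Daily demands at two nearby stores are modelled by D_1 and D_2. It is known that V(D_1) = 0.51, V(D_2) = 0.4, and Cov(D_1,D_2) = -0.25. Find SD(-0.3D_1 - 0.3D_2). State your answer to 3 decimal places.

0.192

V(-0.3D_1 - 0.3D_2) = (-0.3)²·V(D_1) + (-0.3)²·V(D_2) + 2·(-0.3)·(-0.3)·Cov(D_1,D_2)
= 0.09·0.51 + 0.09·0.4 + 0.18·-0.25 = 0.0369
SD(-0.3D_1 - 0.3D_2) = √0.0369 ≈ 0.192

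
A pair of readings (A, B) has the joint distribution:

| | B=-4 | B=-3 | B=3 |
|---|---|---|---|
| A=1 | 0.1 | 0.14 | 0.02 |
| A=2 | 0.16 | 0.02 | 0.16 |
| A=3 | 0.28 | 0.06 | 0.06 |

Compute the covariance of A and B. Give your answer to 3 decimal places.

-0.066

E[A] = 2.14,  E[B] = -2.1
E[AB] = -4.56
Cov(A,B) = E[AB] − E[A]E[B] = -4.56 − (2.14)(-2.1) = -0.066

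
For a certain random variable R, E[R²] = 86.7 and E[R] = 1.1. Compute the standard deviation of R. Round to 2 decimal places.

var(R) = 86.7 − (1.1)² = 85.49
SD(R) = √85.49 ≈ 9.25

9.25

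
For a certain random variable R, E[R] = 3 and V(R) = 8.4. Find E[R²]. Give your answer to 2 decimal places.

E[R²] = V(R) + (E[R])² = 8.4 + (3)² = 17.4

17.40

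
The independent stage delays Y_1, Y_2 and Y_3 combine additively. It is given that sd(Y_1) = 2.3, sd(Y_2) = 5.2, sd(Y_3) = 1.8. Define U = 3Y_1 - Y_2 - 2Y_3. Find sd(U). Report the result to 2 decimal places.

Var(Y_1) = 5.29, Var(Y_2) = 27.04, Var(Y_3) = 3.24
By independence, Var(U) = (3)²Var(Y_1) + (-1)²Var(Y_2) + (-2)²Var(Y_3)
= (3)²·5.29 + (-1)²·27.04 + (-2)²·3.24 = 87.61
sd(U) = √87.61 ≈ 9.36

9.36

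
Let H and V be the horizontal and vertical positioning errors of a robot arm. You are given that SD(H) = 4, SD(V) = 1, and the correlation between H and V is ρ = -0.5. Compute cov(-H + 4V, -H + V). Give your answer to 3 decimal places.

Var(H) = (4)² = 16;  Var(V) = (1)² = 1
cov(H,V) = ρ·SD(H)·SD(V) = -0.5·4·1 = -2
cov(-H + 4V, -H + V) = (-1)(-1)Var(H) + (4)(1)Var(V) + [(-1)(1) + (4)(-1)]cov(H,V)
= 1·16 + 4·1 + -5·-2 = 30

30.000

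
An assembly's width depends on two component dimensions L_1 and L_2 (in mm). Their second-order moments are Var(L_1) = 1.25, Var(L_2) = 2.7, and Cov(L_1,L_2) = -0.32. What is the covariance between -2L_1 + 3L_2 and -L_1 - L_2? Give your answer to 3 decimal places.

Cov(-2L_1 + 3L_2, -L_1 - L_2) = (-2)(-1)Var(L_1) + (3)(-1)Var(L_2) + [(-2)(-1) + (3)(-1)]Cov(L_1,L_2)
= 2·1.25 + -3·2.7 + -1·-0.32 = -5.28

-5.280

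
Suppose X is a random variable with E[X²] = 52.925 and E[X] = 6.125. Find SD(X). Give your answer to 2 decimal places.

Var(X) = 52.925 − (6.125)² = 15.409375
SD(X) = √15.409375 ≈ 3.93

3.93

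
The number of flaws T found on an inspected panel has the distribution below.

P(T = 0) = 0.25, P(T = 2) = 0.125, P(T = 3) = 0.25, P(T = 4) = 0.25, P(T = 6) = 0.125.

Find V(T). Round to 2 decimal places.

3.69

E[T] = (0)(0.25) + (2)(0.125) + (3)(0.25) + (4)(0.25) + (6)(0.125) = 2.75
E[T²] = (0)²(0.25) + (2)²(0.125) + (3)²(0.25) + (4)²(0.25) + (6)²(0.125) = 11.25
V(T) = E[T²] − (E[T])² = 11.25 − (2.75)² = 3.6875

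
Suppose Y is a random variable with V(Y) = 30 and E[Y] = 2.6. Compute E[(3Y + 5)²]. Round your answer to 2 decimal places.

433.84

E[3Y + 5] = 3·2.6 + 5 = 12.8
V(3Y + 5) = (3)²·30 = 270
E[(3Y + 5)²] = V((3Y + 5)) + (E[(3Y + 5)])² = 270 + (12.8)² = 433.84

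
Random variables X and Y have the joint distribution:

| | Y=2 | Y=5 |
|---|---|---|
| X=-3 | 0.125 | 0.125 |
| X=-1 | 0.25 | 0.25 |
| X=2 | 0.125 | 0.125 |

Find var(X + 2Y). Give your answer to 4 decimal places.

12.1875

E[X] = -0.75,  E[Y] = 3.5,  E[XY] = -2.625
var(X) = 3.75 − (-0.75)² = 3.1875;  var(Y) = 14.5 − (3.5)² = 2.25
Cov(X,Y) = -2.625 − (-0.75)(3.5) = 0
var(X + 2Y) = (1)²·3.1875 + (2)²·2.25 + 2·(1)·(2)·0 = 12.1875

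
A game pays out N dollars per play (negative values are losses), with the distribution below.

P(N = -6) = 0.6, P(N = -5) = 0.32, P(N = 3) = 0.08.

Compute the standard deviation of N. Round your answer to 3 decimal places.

E[N] = (-6)(0.6) + (-5)(0.32) + (3)(0.08) = -4.96
E[N²] = (-6)²(0.6) + (-5)²(0.32) + (3)²(0.08) = 30.32
V(N) = E[N²] − (E[N])² = 30.32 − (-4.96)² = 5.7184
SD(N) = √5.7184 ≈ 2.391

2.391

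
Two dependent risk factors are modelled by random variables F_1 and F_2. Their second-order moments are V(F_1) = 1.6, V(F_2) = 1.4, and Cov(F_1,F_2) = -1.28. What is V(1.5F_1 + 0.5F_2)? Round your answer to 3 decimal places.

2.030

V(1.5F_1 + 0.5F_2) = (1.5)²·V(F_1) + (0.5)²·V(F_2) + 2·(1.5)·(0.5)·Cov(F_1,F_2)
= 2.25·1.6 + 0.25·1.4 + 1.5·-1.28 = 2.03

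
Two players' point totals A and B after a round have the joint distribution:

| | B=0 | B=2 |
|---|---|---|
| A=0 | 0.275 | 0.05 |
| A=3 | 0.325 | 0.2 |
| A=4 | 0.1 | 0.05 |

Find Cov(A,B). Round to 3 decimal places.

0.295

E[A] = 2.175,  E[B] = 0.6
E[AB] = 1.6
Cov(A,B) = E[AB] − E[A]E[B] = 1.6 − (2.175)(0.6) = 0.295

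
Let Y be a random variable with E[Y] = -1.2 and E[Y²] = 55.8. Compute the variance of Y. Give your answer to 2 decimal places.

54.36

V(Y) = 55.8 − (-1.2)² = 54.36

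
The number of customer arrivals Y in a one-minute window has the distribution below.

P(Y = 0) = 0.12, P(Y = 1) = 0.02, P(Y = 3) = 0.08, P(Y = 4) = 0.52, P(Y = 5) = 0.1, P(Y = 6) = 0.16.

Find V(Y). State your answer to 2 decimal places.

2.88

E[Y] = (0)(0.12) + (1)(0.02) + (3)(0.08) + (4)(0.52) + (5)(0.1) + (6)(0.16) = 3.8
E[Y²] = (0)²(0.12) + (1)²(0.02) + (3)²(0.08) + (4)²(0.52) + (5)²(0.1) + (6)²(0.16) = 17.32
V(Y) = E[Y²] − (E[Y])² = 17.32 − (3.8)² = 2.88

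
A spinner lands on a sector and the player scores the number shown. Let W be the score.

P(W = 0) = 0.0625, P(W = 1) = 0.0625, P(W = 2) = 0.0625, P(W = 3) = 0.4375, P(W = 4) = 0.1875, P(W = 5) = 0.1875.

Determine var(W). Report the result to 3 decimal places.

1.777

E[W] = (0)(0.0625) + (1)(0.0625) + (2)(0.0625) + (3)(0.4375) + (4)(0.1875) + (5)(0.1875) = 3.1875
E[W²] = (0)²(0.0625) + (1)²(0.0625) + (2)²(0.0625) + (3)²(0.4375) + (4)²(0.1875) + (5)²(0.1875) = 11.9375
var(W) = E[W²] − (E[W])² = 11.9375 − (3.1875)² = 1.77734375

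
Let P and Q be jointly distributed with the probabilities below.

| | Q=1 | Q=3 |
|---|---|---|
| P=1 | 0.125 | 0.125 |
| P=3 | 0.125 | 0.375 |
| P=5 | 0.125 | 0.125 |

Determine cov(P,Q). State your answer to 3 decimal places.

E[P] = 3,  E[Q] = 2.25
E[PQ] = 6.75
cov(P,Q) = E[PQ] − E[P]E[Q] = 6.75 − (3)(2.25) = 0

0.000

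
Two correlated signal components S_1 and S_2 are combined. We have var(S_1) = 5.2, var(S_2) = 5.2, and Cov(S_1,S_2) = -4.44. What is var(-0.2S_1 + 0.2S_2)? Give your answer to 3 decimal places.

0.771

var(-0.2S_1 + 0.2S_2) = (-0.2)²·var(S_1) + (0.2)²·var(S_2) + 2·(-0.2)·(0.2)·Cov(S_1,S_2)
= 0.04·5.2 + 0.04·5.2 + -0.08·-4.44 = 0.7712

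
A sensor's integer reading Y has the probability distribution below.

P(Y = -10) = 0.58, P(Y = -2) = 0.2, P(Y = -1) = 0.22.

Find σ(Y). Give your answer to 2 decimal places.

4.22

E[Y] = (-10)(0.58) + (-2)(0.2) + (-1)(0.22) = -6.42
E[Y²] = (-10)²(0.58) + (-2)²(0.2) + (-1)²(0.22) = 59.02
Var(Y) = E[Y²] − (E[Y])² = 59.02 − (-6.42)² = 17.8036
σ(Y) = √17.8036 ≈ 4.22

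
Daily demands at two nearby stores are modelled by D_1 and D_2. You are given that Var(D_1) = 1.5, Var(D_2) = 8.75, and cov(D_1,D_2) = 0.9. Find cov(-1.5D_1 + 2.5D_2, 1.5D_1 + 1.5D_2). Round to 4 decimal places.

30.7875

cov(-1.5D_1 + 2.5D_2, 1.5D_1 + 1.5D_2) = (-1.5)(1.5)Var(D_1) + (2.5)(1.5)Var(D_2) + [(-1.5)(1.5) + (2.5)(1.5)]cov(D_1,D_2)
= -2.25·1.5 + 3.75·8.75 + 1.5·0.9 = 30.7875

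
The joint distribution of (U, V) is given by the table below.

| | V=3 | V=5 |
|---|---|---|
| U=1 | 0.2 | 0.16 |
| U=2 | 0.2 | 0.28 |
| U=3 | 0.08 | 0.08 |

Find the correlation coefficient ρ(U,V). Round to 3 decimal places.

0.069

E[U] = 1.8,  E[V] = 4.04
E[UV] = 7.32
Cov(U,V) = E[UV] − E[U]E[V] = 7.32 − (1.8)(4.04) = 0.048
Var(U) = 0.48,  Var(V) = 0.9984
ρ = 0.048 / √(0.48·0.9984) ≈ 0.069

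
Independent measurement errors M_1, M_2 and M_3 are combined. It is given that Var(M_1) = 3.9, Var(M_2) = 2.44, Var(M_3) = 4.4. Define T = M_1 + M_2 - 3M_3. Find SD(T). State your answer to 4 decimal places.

By independence, Var(T) = (1)²Var(M_1) + (1)²Var(M_2) + (-3)²Var(M_3)
= (1)²·3.9 + (1)²·2.44 + (-3)²·4.4 = 45.94
SD(T) = √45.94 ≈ 6.7779

6.7779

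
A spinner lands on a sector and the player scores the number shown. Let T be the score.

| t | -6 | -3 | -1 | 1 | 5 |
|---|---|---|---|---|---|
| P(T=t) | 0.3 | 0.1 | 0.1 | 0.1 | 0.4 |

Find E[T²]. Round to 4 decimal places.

E[T²] = (-6)²(0.3) + (-3)²(0.1) + (-1)²(0.1) + (1)²(0.1) + (5)²(0.4) = 21.9

21.9000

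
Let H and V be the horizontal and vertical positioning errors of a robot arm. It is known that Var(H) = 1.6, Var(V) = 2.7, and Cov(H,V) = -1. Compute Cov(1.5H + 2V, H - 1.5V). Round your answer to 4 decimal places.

Cov(1.5H + 2V, H - 1.5V) = (1.5)(1)Var(H) + (2)(-1.5)Var(V) + [(1.5)(-1.5) + (2)(1)]Cov(H,V)
= 1.5·1.6 + -3·2.7 + -0.25·-1 = -5.45

-5.4500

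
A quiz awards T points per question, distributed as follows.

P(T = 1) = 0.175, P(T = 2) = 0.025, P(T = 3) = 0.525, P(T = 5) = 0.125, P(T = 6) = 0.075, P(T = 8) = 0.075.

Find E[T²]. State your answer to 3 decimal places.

E[T²] = (1)²(0.175) + (2)²(0.025) + (3)²(0.525) + (5)²(0.125) + (6)²(0.075) + (8)²(0.075) = 15.625

15.625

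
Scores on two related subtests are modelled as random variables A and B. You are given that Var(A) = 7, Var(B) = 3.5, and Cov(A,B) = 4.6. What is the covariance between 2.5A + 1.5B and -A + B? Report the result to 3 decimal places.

-7.650

Cov(2.5A + 1.5B, -A + B) = (2.5)(-1)Var(A) + (1.5)(1)Var(B) + [(2.5)(1) + (1.5)(-1)]Cov(A,B)
= -2.5·7 + 1.5·3.5 + 1·4.6 = -7.65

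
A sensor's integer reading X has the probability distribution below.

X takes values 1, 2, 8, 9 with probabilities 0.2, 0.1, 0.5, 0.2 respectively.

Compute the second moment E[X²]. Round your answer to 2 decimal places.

E[X²] = (1)²(0.2) + (2)²(0.1) + (8)²(0.5) + (9)²(0.2) = 48.8

48.80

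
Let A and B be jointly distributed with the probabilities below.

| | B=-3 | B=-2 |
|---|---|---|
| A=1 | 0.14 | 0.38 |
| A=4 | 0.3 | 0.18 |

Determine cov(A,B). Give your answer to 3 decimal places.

E[A] = 2.44,  E[B] = -2.44
E[AB] = -6.22
cov(A,B) = E[AB] − E[A]E[B] = -6.22 − (2.44)(-2.44) = -0.2664

-0.266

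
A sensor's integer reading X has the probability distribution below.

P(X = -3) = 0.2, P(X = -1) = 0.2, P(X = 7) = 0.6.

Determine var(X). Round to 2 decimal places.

19.84

E[X] = (-3)(0.2) + (-1)(0.2) + (7)(0.6) = 3.4
E[X²] = (-3)²(0.2) + (-1)²(0.2) + (7)²(0.6) = 31.4
var(X) = E[X²] − (E[X])² = 31.4 − (3.4)² = 19.84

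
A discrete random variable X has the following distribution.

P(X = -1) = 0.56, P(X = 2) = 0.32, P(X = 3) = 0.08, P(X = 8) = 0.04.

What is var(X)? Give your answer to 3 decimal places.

E[X] = (-1)(0.56) + (2)(0.32) + (3)(0.08) + (8)(0.04) = 0.64
E[X²] = (-1)²(0.56) + (2)²(0.32) + (3)²(0.08) + (8)²(0.04) = 5.12
var(X) = E[X²] − (E[X])² = 5.12 − (0.64)² = 4.7104

4.710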